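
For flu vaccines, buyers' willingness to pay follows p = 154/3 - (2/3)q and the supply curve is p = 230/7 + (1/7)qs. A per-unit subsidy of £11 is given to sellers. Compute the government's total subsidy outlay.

Pre-subsidy: 154/3 - (2/3)q = 230/7 + (1/7)q gives q* = 388/17 and p* = 614/17.
With the subsidy, sellers receive ps = pb + 11 for each unit, where pb is the price buyers pay.
On the curves, pb = 154/3 - (2/3)q and ps = 230/7 + (1/7)q; the wedge ps − pb = 11 gives 230/7 + (1/7)q − (154/3 - (2/3)q) = 11, so q' = 619/17.
Then pb = 154/3 − (2/3)·(619/17) = 460/17 and ps = 230/7 + (1/7)·(619/17) = 647/17.
Government outlay = subsidy × quantity = 11 × 619/17 = 6809/17.

Government cost = 6809/17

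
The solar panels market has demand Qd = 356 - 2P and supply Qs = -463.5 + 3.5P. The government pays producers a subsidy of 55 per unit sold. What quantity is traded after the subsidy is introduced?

Q' = 128

Pre-subsidy: 356 - 2P = -463.5 + 3.5P gives P* = 149, Q* = 58.
With the subsidy, sellers receive Ps = Pb + 55 for each unit, where Pb is the price buyers pay.
Supply in terms of Pb becomes Qs = -463.5 + 3.5(Pb + 55) = -271 + 3.5Pb. Setting this equal to demand: 356 - 2Pb = -271 + 3.5Pb, so Pb = 114.
Sellers receive Ps = 114 + 55 = 169; Q' = 356 − 2·114 = 128.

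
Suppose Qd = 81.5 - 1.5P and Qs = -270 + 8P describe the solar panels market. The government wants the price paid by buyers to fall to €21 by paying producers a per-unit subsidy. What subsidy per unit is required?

Required subsidy s = €19 per unit

At a buyer price of 21, quantity demanded is 81.5 − 1.5·21 = 50.
Sellers supply 50 only when they receive Ps with -270 + 8·Ps = 50, i.e. Ps = 40.
s = Ps − Pb = 40 − 21 = 19.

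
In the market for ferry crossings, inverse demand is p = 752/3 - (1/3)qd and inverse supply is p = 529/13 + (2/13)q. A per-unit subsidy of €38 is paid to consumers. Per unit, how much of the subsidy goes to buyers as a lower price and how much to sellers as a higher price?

Buyers gain €26 per unit; sellers gain €12 per unit

Pre-subsidy: 752/3 - (1/3)q = 529/13 + (2/13)q gives q* = 431 and p* = 107.
With the rebate, buyers effectively pay pb = ps − 38, where ps is the price sellers receive.
On the curves, pb = 752/3 - (1/3)q and ps = 529/13 + (2/13)q; the wedge ps − pb = 38 gives 529/13 + (2/13)q − (752/3 - (1/3)q) = 38, so q' = 509.
Then pb = 752/3 − (1/3)·509 = 81 and ps = 529/13 + (2/13)·509 = 119.
Buyers' price falls by p* − pb = 107 − 81 = 26; sellers' price rises by ps − p* = 119 − 107 = 12.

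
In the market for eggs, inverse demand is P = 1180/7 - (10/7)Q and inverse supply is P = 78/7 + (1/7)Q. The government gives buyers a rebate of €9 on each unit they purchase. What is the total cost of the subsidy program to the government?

Government cost = 10485/11

Pre-subsidy: 1180/7 - (10/7)Q = 78/7 + (1/7)Q gives Q* = 1102/11 and P* = 280/11.
With the rebate, buyers effectively pay Pb = Ps − 9, where Ps is the price sellers receive.
On the curves, Pb = 1180/7 - (10/7)Q and Ps = 78/7 + (1/7)Q; the wedge Ps − Pb = 9 gives 78/7 + (1/7)Q − (1180/7 - (10/7)Q) = 9, so Q' = 1165/11.
Then Pb = 1180/7 − (10/7)·(1165/11) = 190/11 and Ps = 78/7 + (1/7)·(1165/11) = 289/11.
Government outlay = subsidy × quantity = 9 × 1165/11 = 10485/11.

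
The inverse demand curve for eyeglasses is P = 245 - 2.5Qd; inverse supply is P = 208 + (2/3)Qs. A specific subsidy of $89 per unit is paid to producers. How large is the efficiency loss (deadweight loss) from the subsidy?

Deadweight loss = 23763/19

Pre-subsidy: 245 - 2.5Q = 208 + (2/3)Q gives Q* = 222/19 and P* = 4100/19.
With the subsidy, sellers receive Ps = Pb + 89 for each unit, where Pb is the price buyers pay.
On the curves, Pb = 245 - 2.5Q and Ps = 208 + (2/3)Q; the wedge Ps − Pb = 89 gives 208 + (2/3)Q − (245 - 2.5Q) = 89, so Q' = 756/19.
Then Pb = 245 − 2.5·(756/19) = 2765/19 and Ps = 208 + (2/3)·(756/19) = 4456/19.
The subsidy expands output by 756/19 − 222/19 = 534/19 past the efficient level; on those units the gap between marginal cost and willingness to pay runs from 0 up to 89.
DWL = ½ × 89 × 534/19 = 23763/19.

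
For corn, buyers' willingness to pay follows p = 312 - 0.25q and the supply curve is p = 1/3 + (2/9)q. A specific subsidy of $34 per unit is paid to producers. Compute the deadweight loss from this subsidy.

Pre-subsidy: 312 - 0.25q = 1/3 + (2/9)q gives q* = 660 and p* = 147.
With the subsidy, sellers receive ps = pb + 34 for each unit, where pb is the price buyers pay.
On the curves, pb = 312 - 0.25q and ps = 1/3 + (2/9)q; the wedge ps − pb = 34 gives 1/3 + (2/9)q − (312 - 0.25q) = 34, so q' = 732.
Then pb = 312 − 0.25·732 = 129 and ps = 1/3 + (2/9)·732 = 163.
The subsidy expands output by 732 − 660 = 72 past the efficient level; on those units the gap between marginal cost and willingness to pay runs from 0 up to 34.
DWL = ½ × 34 × 72 = 1224.

Deadweight loss = $1224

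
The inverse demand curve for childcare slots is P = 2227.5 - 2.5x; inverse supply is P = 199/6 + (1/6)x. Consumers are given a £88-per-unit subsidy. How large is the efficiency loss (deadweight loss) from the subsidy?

Pre-subsidy: 2227.5 - 2.5x = 199/6 + (1/6)x gives x* = 822.875 and P* = 170.3125.
With the rebate, buyers effectively pay Pb = Ps − 88, where Ps is the price sellers receive.
On the curves, Pb = 2227.5 - 2.5x and Ps = 199/6 + (1/6)x; the wedge Ps − Pb = 88 gives 199/6 + (1/6)x − (2227.5 - 2.5x) = 88, so x' = 855.875.
Then Pb = 2227.5 − 2.5·855.875 = 87.8125 and Ps = 199/6 + (1/6)·855.875 = 175.8125.
The subsidy expands output by 855.875 − 822.875 = 33 past the efficient level; on those units the gap between marginal cost and willingness to pay runs from 0 up to 88.
DWL = ½ × 88 × 33 = 1452.

Deadweight loss = £1452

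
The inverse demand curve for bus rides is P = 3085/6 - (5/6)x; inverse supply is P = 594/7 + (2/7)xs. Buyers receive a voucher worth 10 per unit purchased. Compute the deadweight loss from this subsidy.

Deadweight loss = 2100/47

Pre-subsidy: 3085/6 - (5/6)x = 594/7 + (2/7)x gives x* = 18031/47 and P* = 9140/47.
With the rebate, buyers effectively pay Pb = Ps − 10, where Ps is the price sellers receive.
On the curves, Pb = 3085/6 - (5/6)x and Ps = 594/7 + (2/7)x; the wedge Ps − Pb = 10 gives 594/7 + (2/7)x − (3085/6 - (5/6)x) = 10, so x' = 18451/47.
Then Pb = 3085/6 − (5/6)·(18451/47) = 8790/47 and Ps = 594/7 + (2/7)·(18451/47) = 9260/47.
The subsidy expands output by 18451/47 − 18031/47 = 420/47 past the efficient level; on those units the gap between marginal cost and willingness to pay runs from 0 up to 10.
DWL = ½ × 10 × 420/47 = 2100/47.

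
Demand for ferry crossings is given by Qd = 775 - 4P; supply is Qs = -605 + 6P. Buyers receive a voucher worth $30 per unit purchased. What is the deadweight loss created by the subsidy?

Deadweight loss = $1080

Pre-subsidy: 775 - 4P = -605 + 6P gives P* = 138, Q* = 223.
With the rebate, buyers effectively pay Pb = Ps − 30, where Ps is the price sellers receive.
Demand in terms of Ps becomes Qd = 775 − 4(Ps − 30) = 895 - 4Ps. Setting this equal to supply: 895 - 4Ps = -605 + 6Ps, so Ps = 150.
Buyers pay Pb = 150 − 30 = 120; Q' = -605 + 6·150 = 295.
The subsidy expands output by 295 − 223 = 72 past the efficient level; on those units the gap between marginal cost and willingness to pay runs from 0 up to 30.
DWL = ½ × 30 × 72 = 1080.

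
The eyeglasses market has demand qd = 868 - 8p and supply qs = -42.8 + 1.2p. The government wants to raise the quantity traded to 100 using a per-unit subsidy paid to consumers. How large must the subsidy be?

At q = 100, invert demand for the buyer price: pb = (868 − 100)/8 = 96; invert supply for the seller price: ps = (100 − (-42.8))/1.2 = 119.
The subsidy must fill the gap: s = ps − pb = 119 − 96 = 23.

Required subsidy s = 23 per unit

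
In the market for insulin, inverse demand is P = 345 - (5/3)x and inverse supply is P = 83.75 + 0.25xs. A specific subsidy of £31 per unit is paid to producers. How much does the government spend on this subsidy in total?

Pre-subsidy: 345 - (5/3)x = 83.75 + 0.25x gives x* = 3135/23 and P* = 2710/23.
With the subsidy, sellers receive Ps = Pb + 31 for each unit, where Pb is the price buyers pay.
On the curves, Pb = 345 - (5/3)x and Ps = 83.75 + 0.25x; the wedge Ps − Pb = 31 gives 83.75 + 0.25x − (345 - (5/3)x) = 31, so x' = 3507/23.
Then Pb = 345 − (5/3)·(3507/23) = 2090/23 and Ps = 83.75 + 0.25·(3507/23) = 2803/23.
Government outlay = subsidy × quantity = 31 × 3507/23 = 108717/23.

Government cost = 108717/23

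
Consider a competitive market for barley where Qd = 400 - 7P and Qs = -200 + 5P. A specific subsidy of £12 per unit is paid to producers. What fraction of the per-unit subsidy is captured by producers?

Pre-subsidy: 400 - 7P = -200 + 5P gives P* = 50, Q* = 50.
With the subsidy, sellers receive Ps = Pb + 12 for each unit, where Pb is the price buyers pay.
Supply in terms of Pb becomes Qs = -200 + 5(Pb + 12) = -140 + 5Pb. Setting this equal to demand: 400 - 7Pb = -140 + 5Pb, so Pb = 45.
Sellers receive Ps = 45 + 12 = 57; Q' = 400 − 7·45 = 85.
Buyers' price falls by P* − Pb = 50 − 45 = 5; sellers' price rises by Ps − P* = 57 − 50 = 7.
So producers capture 7/12 = 7/12 of each unit of subsidy.

Producer share = 7/12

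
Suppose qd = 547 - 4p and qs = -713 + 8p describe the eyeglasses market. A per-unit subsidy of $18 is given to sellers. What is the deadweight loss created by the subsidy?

Pre-subsidy: 547 - 4p = -713 + 8p gives p* = 105, q* = 127.
With the subsidy, sellers receive ps = pb + 18 for each unit, where pb is the price buyers pay.
Supply in terms of pb becomes qs = -713 + 8(pb + 18) = -569 + 8pb. Setting this equal to demand: 547 - 4pb = -569 + 8pb, so pb = 93.
Sellers receive ps = 93 + 18 = 111; q' = 547 − 4·93 = 175.
The subsidy expands output by 175 − 127 = 48 past the efficient level; on those units the gap between marginal cost and willingness to pay runs from 0 up to 18.
DWL = ½ × 18 × 48 = 432.

Deadweight loss = $432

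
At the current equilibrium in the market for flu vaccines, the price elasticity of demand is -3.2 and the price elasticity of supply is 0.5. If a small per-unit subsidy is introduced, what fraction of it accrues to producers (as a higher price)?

For a small subsidy around the equilibrium, the benefit split depends on the relative slopes, which at a point are proportional to the elasticities.
Buyer share = εs/(εs + |εd|) = 0.5/(0.5 + 3.2) = 5/37; seller share = |εd|/(εs + |εd|) = 32/37.
So producers capture 32/37 of the subsidy.

Producer share = 32/37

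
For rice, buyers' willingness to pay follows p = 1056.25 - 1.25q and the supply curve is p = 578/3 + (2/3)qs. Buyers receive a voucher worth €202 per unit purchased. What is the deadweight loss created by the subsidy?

Pre-subsidy: 1056.25 - 1.25q = 578/3 + (2/3)q gives q* = 10363/23 and p* = 11340/23.
With the rebate, buyers effectively pay pb = ps − 202, where ps is the price sellers receive.
On the curves, pb = 1056.25 - 1.25q and ps = 578/3 + (2/3)q; the wedge ps − pb = 202 gives 578/3 + (2/3)q − (1056.25 - 1.25q) = 202, so q' = 12787/23.
Then pb = 1056.25 − 1.25·(12787/23) = 8310/23 and ps = 578/3 + (2/3)·(12787/23) = 12956/23.
The subsidy expands output by 12787/23 − 10363/23 = 2424/23 past the efficient level; on those units the gap between marginal cost and willingness to pay runs from 0 up to 202.
DWL = ½ × 202 × 2424/23 = 244824/23.

Deadweight loss = 244824/23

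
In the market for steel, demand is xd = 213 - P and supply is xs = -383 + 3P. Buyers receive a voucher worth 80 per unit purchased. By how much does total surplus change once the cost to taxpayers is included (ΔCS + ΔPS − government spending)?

Pre-subsidy: 213 - P = -383 + 3P gives P* = 149, x* = 64.
With the rebate, buyers effectively pay Pb = Ps − 80, where Ps is the price sellers receive.
Demand in terms of Ps becomes xd = 213 − 1(Ps − 80) = 293 - Ps. Setting this equal to supply: 293 - Ps = -383 + 3Ps, so Ps = 169.
Buyers pay Pb = 169 − 80 = 89; x' = -383 + 3·169 = 124.
ΔCS = ½(64 + 124)(149 − 89) = 5640; ΔPS = ½(64 + 124)(169 − 149) = 1880.
Government spending = 80 × 124 = 9920.
Net change = 5640 + 1880 − 9920 = -2400. The loss equals the DWL triangle ½·80·60.

Net change in total surplus = -2400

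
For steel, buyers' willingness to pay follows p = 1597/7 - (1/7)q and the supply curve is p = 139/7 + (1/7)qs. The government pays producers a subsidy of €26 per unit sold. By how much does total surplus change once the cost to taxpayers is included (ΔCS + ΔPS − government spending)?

Net change in total surplus = -€1183

Pre-subsidy: 1597/7 - (1/7)q = 139/7 + (1/7)q gives q* = 729 and p* = 124.
With the subsidy, sellers receive ps = pb + 26 for each unit, where pb is the price buyers pay.
On the curves, pb = 1597/7 - (1/7)q and ps = 139/7 + (1/7)q; the wedge ps − pb = 26 gives 139/7 + (1/7)q − (1597/7 - (1/7)q) = 26, so q' = 820.
Then pb = 1597/7 − (1/7)·820 = 111 and ps = 139/7 + (1/7)·820 = 137.
ΔCS = ½(729 + 820)(124 − 111) = 10068.5; ΔPS = ½(729 + 820)(137 − 124) = 10068.5.
Government spending = 26 × 820 = 21320.
Net change = 10068.5 + 10068.5 − 21320 = -1183. The loss equals the DWL triangle ½·26·91.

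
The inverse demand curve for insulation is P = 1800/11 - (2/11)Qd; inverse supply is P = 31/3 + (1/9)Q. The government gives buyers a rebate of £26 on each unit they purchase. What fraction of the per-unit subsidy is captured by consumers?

Consumer share = 18/29

Pre-subsidy: 1800/11 - (2/11)Q = 31/3 + (1/9)Q gives Q* = 15177/29 and P* = 1986/29.
With the rebate, buyers effectively pay Pb = Ps − 26, where Ps is the price sellers receive.
On the curves, Pb = 1800/11 - (2/11)Q and Ps = 31/3 + (1/9)Q; the wedge Ps − Pb = 26 gives 31/3 + (1/9)Q − (1800/11 - (2/11)Q) = 26, so Q' = 17751/29.
Then Pb = 1800/11 − (2/11)·(17751/29) = 1518/29 and Ps = 31/3 + (1/9)·(17751/29) = 2272/29.
Buyers' price falls by P* − Pb = 1986/29 − 1518/29 = 468/29; sellers' price rises by Ps − P* = 2272/29 − 1986/29 = 286/29.
So consumers capture (468/29)/26 = 18/29 of each unit of subsidy.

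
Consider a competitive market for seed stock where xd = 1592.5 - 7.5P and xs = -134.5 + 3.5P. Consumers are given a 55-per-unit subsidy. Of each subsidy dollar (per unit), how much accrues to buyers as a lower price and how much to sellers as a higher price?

Pre-subsidy: 1592.5 - 7.5P = -134.5 + 3.5P gives P* = 157, x* = 415.
With the rebate, buyers effectively pay Pb = Ps − 55, where Ps is the price sellers receive.
Demand in terms of Ps becomes xd = 1592.5 − 7.5(Ps − 55) = 2005 - 7.5Ps. Setting this equal to supply: 2005 - 7.5Ps = -134.5 + 3.5Ps, so Ps = 194.5.
Buyers pay Pb = 194.5 − 55 = 139.5; x' = -134.5 + 3.5·194.5 = 546.25.
Buyers' price falls by P* − Pb = 157 − 139.5 = 17.5; sellers' price rises by Ps − P* = 194.5 − 157 = 37.5.

Buyers gain 17.5 per unit; sellers gain 37.5 per unit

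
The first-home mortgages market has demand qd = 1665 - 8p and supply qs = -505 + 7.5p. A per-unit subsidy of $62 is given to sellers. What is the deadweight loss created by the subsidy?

Pre-subsidy: 1665 - 8p = -505 + 7.5p gives p* = 140, q* = 545.
With the subsidy, sellers receive ps = pb + 62 for each unit, where pb is the price buyers pay.
Supply in terms of pb becomes qs = -505 + 7.5(pb + 62) = -40 + 7.5pb. Setting this equal to demand: 1665 - 8pb = -40 + 7.5pb, so pb = 110.
Sellers receive ps = 110 + 62 = 172; q' = 1665 − 8·110 = 785.
The subsidy expands output by 785 − 545 = 240 past the efficient level; on those units the gap between marginal cost and willingness to pay runs from 0 up to 62.
DWL = ½ × 62 × 240 = 7440.

Deadweight loss = $7440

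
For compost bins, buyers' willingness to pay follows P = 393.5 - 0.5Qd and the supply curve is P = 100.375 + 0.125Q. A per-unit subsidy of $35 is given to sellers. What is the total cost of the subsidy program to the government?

Pre-subsidy: 393.5 - 0.5Q = 100.375 + 0.125Q gives Q* = 469 and P* = 159.
With the subsidy, sellers receive Ps = Pb + 35 for each unit, where Pb is the price buyers pay.
On the curves, Pb = 393.5 - 0.5Q and Ps = 100.375 + 0.125Q; the wedge Ps − Pb = 35 gives 100.375 + 0.125Q − (393.5 - 0.5Q) = 35, so Q' = 525.
Then Pb = 393.5 − 0.5·525 = 131 and Ps = 100.375 + 0.125·525 = 166.
Government outlay = subsidy × quantity = 35 × 525 = 18375.

Government cost = $18375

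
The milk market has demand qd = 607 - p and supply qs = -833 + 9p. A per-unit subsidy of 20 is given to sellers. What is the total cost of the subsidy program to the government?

Government cost = 9620

Pre-subsidy: 607 - p = -833 + 9p gives p* = 144, q* = 463.
With the subsidy, sellers receive ps = pb + 20 for each unit, where pb is the price buyers pay.
Supply in terms of pb becomes qs = -833 + 9(pb + 20) = -653 + 9pb. Setting this equal to demand: 607 - pb = -653 + 9pb, so pb = 126.
Sellers receive ps = 126 + 20 = 146; q' = 607 − 1·126 = 481.
Government outlay = subsidy × quantity = 20 × 481 = 9620.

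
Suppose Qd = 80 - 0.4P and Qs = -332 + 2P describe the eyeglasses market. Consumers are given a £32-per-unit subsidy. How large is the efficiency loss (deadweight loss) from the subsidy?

Pre-subsidy: 80 - 0.4P = -332 + 2P gives P* = 515/3, Q* = 34/3.
With the rebate, buyers effectively pay Pb = Ps − 32, where Ps is the price sellers receive.
Demand in terms of Ps becomes Qd = 80 − 0.4(Ps − 32) = 92.8 - 0.4Ps. Setting this equal to supply: 92.8 - 0.4Ps = -332 + 2Ps, so Ps = 177.
Buyers pay Pb = 177 − 32 = 145; Q' = -332 + 2·177 = 22.
The subsidy expands output by 22 − 34/3 = 32/3 past the efficient level; on those units the gap between marginal cost and willingness to pay runs from 0 up to 32.
DWL = ½ × 32 × 32/3 = 512/3.

Deadweight loss = 512/3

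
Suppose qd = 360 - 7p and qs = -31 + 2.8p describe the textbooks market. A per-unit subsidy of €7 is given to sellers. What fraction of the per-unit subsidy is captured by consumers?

Consumer share = 2/7

Pre-subsidy: 360 - 7p = -31 + 2.8p gives p* = 1955/49, q* = 565/7.
With the subsidy, sellers receive ps = pb + 7 for each unit, where pb is the price buyers pay.
Supply in terms of pb becomes qs = -31 + 2.8(pb + 7) = -11.4 + 2.8pb. Setting this equal to demand: 360 - 7pb = -11.4 + 2.8pb, so pb = 1857/49.
Sellers receive ps = 1857/49 + 7 = 2200/49; q' = 360 − 7·(1857/49) = 663/7.
Buyers' price falls by p* − pb = 1955/49 − 1857/49 = 2; sellers' price rises by ps − p* = 2200/49 − 1955/49 = 5.
So consumers capture 2/7 = 2/7 of each unit of subsidy.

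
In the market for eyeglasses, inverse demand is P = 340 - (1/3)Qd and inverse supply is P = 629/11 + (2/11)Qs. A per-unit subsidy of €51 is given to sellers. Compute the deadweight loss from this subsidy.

Deadweight loss = €2524.5

Pre-subsidy: 340 - (1/3)Q = 629/11 + (2/11)Q gives Q* = 549 and P* = 157.
With the subsidy, sellers receive Ps = Pb + 51 for each unit, where Pb is the price buyers pay.
On the curves, Pb = 340 - (1/3)Q and Ps = 629/11 + (2/11)Q; the wedge Ps − Pb = 51 gives 629/11 + (2/11)Q − (340 - (1/3)Q) = 51, so Q' = 648.
Then Pb = 340 − (1/3)·648 = 124 and Ps = 629/11 + (2/11)·648 = 175.
The subsidy expands output by 648 − 549 = 99 past the efficient level; on those units the gap between marginal cost and willingness to pay runs from 0 up to 51.
DWL = ½ × 51 × 99 = 2524.5.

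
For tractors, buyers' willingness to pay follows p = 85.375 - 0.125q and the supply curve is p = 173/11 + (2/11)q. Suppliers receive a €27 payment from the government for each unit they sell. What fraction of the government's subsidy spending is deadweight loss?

DWL / government spending = 44/315

Pre-subsidy: 85.375 - 0.125q = 173/11 + (2/11)q gives q* = 227 and p* = 57.
With the subsidy, sellers receive ps = pb + 27 for each unit, where pb is the price buyers pay.
On the curves, pb = 85.375 - 0.125q and ps = 173/11 + (2/11)q; the wedge ps − pb = 27 gives 173/11 + (2/11)q − (85.375 - 0.125q) = 27, so q' = 315.
Then pb = 85.375 − 0.125·315 = 46 and ps = 173/11 + (2/11)·315 = 73.
ΔCS = ½(227 + 315)(57 − 46) = 2981; ΔPS = ½(227 + 315)(73 − 57) = 4336.
Government spending = 27 × 315 = 8505.
DWL = ½ × 27 × (315 − 227) = 1188; fraction = 1188 / 8505 = 44/315.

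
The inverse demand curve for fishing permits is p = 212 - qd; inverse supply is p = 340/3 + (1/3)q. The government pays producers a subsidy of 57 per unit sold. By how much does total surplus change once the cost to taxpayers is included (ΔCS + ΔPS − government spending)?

Pre-subsidy: 212 - q = 340/3 + (1/3)q gives q* = 74 and p* = 138.
With the subsidy, sellers receive ps = pb + 57 for each unit, where pb is the price buyers pay.
On the curves, pb = 212 - q and ps = 340/3 + (1/3)q; the wedge ps − pb = 57 gives 340/3 + (1/3)q − (212 - q) = 57, so q' = 116.75.
Then pb = 212 − 1·116.75 = 95.25 and ps = 340/3 + (1/3)·116.75 = 152.25.
ΔCS = ½(74 + 116.75)(138 − 95.25) = 4077.28125; ΔPS = ½(74 + 116.75)(152.25 − 138) = 1359.09375.
Government spending = 57 × 116.75 = 6654.75.
Net change = 4077.28125 + 1359.09375 − 6654.75 = -1218.375. The loss equals the DWL triangle ½·57·42.75.

Net change in total surplus = -1218.375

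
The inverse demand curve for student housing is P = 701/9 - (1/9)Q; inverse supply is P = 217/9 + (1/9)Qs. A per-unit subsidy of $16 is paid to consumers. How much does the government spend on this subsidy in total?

Pre-subsidy: 701/9 - (1/9)Q = 217/9 + (1/9)Q gives Q* = 242 and P* = 51.
With the rebate, buyers effectively pay Pb = Ps − 16, where Ps is the price sellers receive.
On the curves, Pb = 701/9 - (1/9)Q and Ps = 217/9 + (1/9)Q; the wedge Ps − Pb = 16 gives 217/9 + (1/9)Q − (701/9 - (1/9)Q) = 16, so Q' = 314.
Then Pb = 701/9 − (1/9)·314 = 43 and Ps = 217/9 + (1/9)·314 = 59.
Government outlay = subsidy × quantity = 16 × 314 = 5024.

Government cost = $5024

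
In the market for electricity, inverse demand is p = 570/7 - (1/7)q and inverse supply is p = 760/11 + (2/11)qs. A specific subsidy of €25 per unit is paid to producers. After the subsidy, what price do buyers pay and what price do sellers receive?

Pre-subsidy: 570/7 - (1/7)q = 760/11 + (2/11)q gives q* = 38 and p* = 76.
With the subsidy, sellers receive ps = pb + 25 for each unit, where pb is the price buyers pay.
On the curves, pb = 570/7 - (1/7)q and ps = 760/11 + (2/11)q; the wedge ps − pb = 25 gives 760/11 + (2/11)q − (570/7 - (1/7)q) = 25, so q' = 115.
Then pb = 570/7 − (1/7)·115 = 65 and ps = 760/11 + (2/11)·115 = 90.

Buyers pay €65; sellers receive €90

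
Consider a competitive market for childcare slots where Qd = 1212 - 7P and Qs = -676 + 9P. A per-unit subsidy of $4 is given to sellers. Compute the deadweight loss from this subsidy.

Deadweight loss = $31.5

Pre-subsidy: 1212 - 7P = -676 + 9P gives P* = 118, Q* = 386.
With the subsidy, sellers receive Ps = Pb + 4 for each unit, where Pb is the price buyers pay.
Supply in terms of Pb becomes Qs = -676 + 9(Pb + 4) = -640 + 9Pb. Setting this equal to demand: 1212 - 7Pb = -640 + 9Pb, so Pb = 115.75.
Sellers receive Ps = 115.75 + 4 = 119.75; Q' = 1212 − 7·115.75 = 401.75.
The subsidy expands output by 401.75 − 386 = 15.75 past the efficient level; on those units the gap between marginal cost and willingness to pay runs from 0 up to 4.
DWL = ½ × 4 × 15.75 = 31.5.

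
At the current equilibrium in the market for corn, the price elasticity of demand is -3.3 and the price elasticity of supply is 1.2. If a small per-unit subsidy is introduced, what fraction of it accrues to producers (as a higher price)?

Producer share = 11/15

For a small subsidy around the equilibrium, the benefit split depends on the relative slopes, which at a point are proportional to the elasticities.
Buyer share = εs/(εs + |εd|) = 1.2/(1.2 + 3.3) = 4/15; seller share = |εd|/(εs + |εd|) = 11/15.
So producers capture 11/15 of the subsidy.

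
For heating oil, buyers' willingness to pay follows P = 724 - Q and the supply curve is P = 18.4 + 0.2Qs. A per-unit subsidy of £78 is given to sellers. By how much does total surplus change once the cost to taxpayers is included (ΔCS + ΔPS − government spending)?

Pre-subsidy: 724 - Q = 18.4 + 0.2Q gives Q* = 588 and P* = 136.
With the subsidy, sellers receive Ps = Pb + 78 for each unit, where Pb is the price buyers pay.
On the curves, Pb = 724 - Q and Ps = 18.4 + 0.2Q; the wedge Ps − Pb = 78 gives 18.4 + 0.2Q − (724 - Q) = 78, so Q' = 653.
Then Pb = 724 − 1·653 = 71 and Ps = 18.4 + 0.2·653 = 149.
ΔCS = ½(588 + 653)(136 − 71) = 40332.5; ΔPS = ½(588 + 653)(149 − 136) = 8066.5.
Government spending = 78 × 653 = 50934.
Net change = 40332.5 + 8066.5 − 50934 = -2535. The loss equals the DWL triangle ½·78·65.

Net change in total surplus = -£2535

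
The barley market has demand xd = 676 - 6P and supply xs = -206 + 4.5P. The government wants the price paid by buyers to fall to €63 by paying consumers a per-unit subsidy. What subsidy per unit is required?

At a buyer price of 63, quantity demanded is 676 − 6·63 = 298.
Sellers supply 298 only when they receive Ps with -206 + 4.5·Ps = 298, i.e. Ps = 112.
s = Ps − Pb = 112 − 63 = 49.

Required subsidy s = €49 per unit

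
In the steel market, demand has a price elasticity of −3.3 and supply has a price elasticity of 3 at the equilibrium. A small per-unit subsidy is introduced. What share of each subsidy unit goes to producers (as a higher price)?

Producer share = 11/21

For a small subsidy around the equilibrium, the benefit split depends on the relative slopes, which at a point are proportional to the elasticities.
Buyer share = εs/(εs + |εd|) = 3/(3 + 3.3) = 10/21; seller share = |εd|/(εs + |εd|) = 11/21.
So producers capture 11/21 of the subsidy.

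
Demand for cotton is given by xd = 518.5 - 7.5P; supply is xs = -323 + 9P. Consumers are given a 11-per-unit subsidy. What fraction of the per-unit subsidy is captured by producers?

Producer share = 5/11

Pre-subsidy: 518.5 - 7.5P = -323 + 9P gives P* = 51, x* = 136.
With the rebate, buyers effectively pay Pb = Ps − 11, where Ps is the price sellers receive.
Demand in terms of Ps becomes xd = 518.5 − 7.5(Ps − 11) = 601 - 7.5Ps. Setting this equal to supply: 601 - 7.5Ps = -323 + 9Ps, so Ps = 56.
Buyers pay Pb = 56 − 11 = 45; x' = -323 + 9·56 = 181.
Buyers' price falls by P* − Pb = 51 − 45 = 6; sellers' price rises by Ps − P* = 56 − 51 = 5.
So producers capture 5/11 = 5/11 of each unit of subsidy.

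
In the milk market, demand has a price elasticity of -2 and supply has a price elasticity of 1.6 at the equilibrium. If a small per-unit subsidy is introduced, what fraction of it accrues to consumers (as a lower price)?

For a small subsidy around the equilibrium, the benefit split depends on the relative slopes, which at a point are proportional to the elasticities.
Buyer share = εs/(εs + |εd|) = 1.6/(1.6 + 2) = 4/9; seller share = |εd|/(εs + |εd|) = 5/9.

Consumer share = 4/9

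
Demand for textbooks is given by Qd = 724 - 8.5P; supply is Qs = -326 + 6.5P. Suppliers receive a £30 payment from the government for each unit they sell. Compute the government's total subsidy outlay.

Government cost = £7185

Pre-subsidy: 724 - 8.5P = -326 + 6.5P gives P* = 70, Q* = 129.
With the subsidy, sellers receive Ps = Pb + 30 for each unit, where Pb is the price buyers pay.
Supply in terms of Pb becomes Qs = -326 + 6.5(Pb + 30) = -131 + 6.5Pb. Setting this equal to demand: 724 - 8.5Pb = -131 + 6.5Pb, so Pb = 57.
Sellers receive Ps = 57 + 30 = 87; Q' = 724 − 8.5·57 = 239.5.
Government outlay = subsidy × quantity = 30 × 239.5 = 7185.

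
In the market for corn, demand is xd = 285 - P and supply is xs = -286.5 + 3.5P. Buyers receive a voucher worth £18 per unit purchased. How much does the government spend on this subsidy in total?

Pre-subsidy: 285 - P = -286.5 + 3.5P gives P* = 127, x* = 158.
With the rebate, buyers effectively pay Pb = Ps − 18, where Ps is the price sellers receive.
Demand in terms of Ps becomes xd = 285 − 1(Ps − 18) = 303 - Ps. Setting this equal to supply: 303 - Ps = -286.5 + 3.5Ps, so Ps = 131.
Buyers pay Pb = 131 − 18 = 113; x' = -286.5 + 3.5·131 = 172.
Government outlay = subsidy × quantity = 18 × 172 = 3096.

Government cost = £3096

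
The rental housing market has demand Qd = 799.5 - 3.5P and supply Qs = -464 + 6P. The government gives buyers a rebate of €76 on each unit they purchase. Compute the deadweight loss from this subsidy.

Pre-subsidy: 799.5 - 3.5P = -464 + 6P gives P* = 133, Q* = 334.
With the rebate, buyers effectively pay Pb = Ps − 76, where Ps is the price sellers receive.
Demand in terms of Ps becomes Qd = 799.5 − 3.5(Ps − 76) = 1065.5 - 3.5Ps. Setting this equal to supply: 1065.5 - 3.5Ps = -464 + 6Ps, so Ps = 161.
Buyers pay Pb = 161 − 76 = 85; Q' = -464 + 6·161 = 502.
The subsidy expands output by 502 − 334 = 168 past the efficient level; on those units the gap between marginal cost and willingness to pay runs from 0 up to 76.
DWL = ½ × 76 × 168 = 6384.

Deadweight loss = €6384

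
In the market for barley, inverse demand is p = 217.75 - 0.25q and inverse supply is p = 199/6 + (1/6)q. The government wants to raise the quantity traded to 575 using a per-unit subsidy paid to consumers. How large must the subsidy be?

Required subsidy s = 55 per unit

At q = 575, from the demand curve buyers pay pb = 217.75 − 0.25·575 = 74; from the supply curve sellers need ps = 199/6 + (1/6)·575 = 129.
The subsidy must fill the gap: s = ps − pb = 129 − 74 = 55.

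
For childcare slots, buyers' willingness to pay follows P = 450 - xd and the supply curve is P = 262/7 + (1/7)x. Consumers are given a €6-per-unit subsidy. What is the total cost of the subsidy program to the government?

Pre-subsidy: 450 - x = 262/7 + (1/7)x gives x* = 361 and P* = 89.
With the rebate, buyers effectively pay Pb = Ps − 6, where Ps is the price sellers receive.
On the curves, Pb = 450 - x and Ps = 262/7 + (1/7)x; the wedge Ps − Pb = 6 gives 262/7 + (1/7)x − (450 - x) = 6, so x' = 366.25.
Then Pb = 450 − 1·366.25 = 83.75 and Ps = 262/7 + (1/7)·366.25 = 89.75.
Government outlay = subsidy × quantity = 6 × 366.25 = 2197.5.

Government cost = €2197.5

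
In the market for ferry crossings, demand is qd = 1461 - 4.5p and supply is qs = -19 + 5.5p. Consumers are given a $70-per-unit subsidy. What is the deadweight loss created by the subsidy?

Pre-subsidy: 1461 - 4.5p = -19 + 5.5p gives p* = 148, q* = 795.
With the rebate, buyers effectively pay pb = ps − 70, where ps is the price sellers receive.
Demand in terms of ps becomes qd = 1461 − 4.5(ps − 70) = 1776 - 4.5ps. Setting this equal to supply: 1776 - 4.5ps = -19 + 5.5ps, so ps = 179.5.
Buyers pay pb = 179.5 − 70 = 109.5; q' = -19 + 5.5·179.5 = 968.25.
The subsidy expands output by 968.25 − 795 = 173.25 past the efficient level; on those units the gap between marginal cost and willingness to pay runs from 0 up to 70.
DWL = ½ × 70 × 173.25 = 6063.75.

Deadweight loss = $6063.75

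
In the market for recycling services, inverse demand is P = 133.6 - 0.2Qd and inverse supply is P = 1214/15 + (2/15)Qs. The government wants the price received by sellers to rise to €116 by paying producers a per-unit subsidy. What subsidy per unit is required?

Required subsidy s = €35 per unit

At a seller price of 116, quantity supplied is -607 + 7.5·116 = 263.
Buyers absorb 263 only when they pay Pb = 133.6 − 0.2·263 = 81.
s = Ps − Pb = 116 − 81 = 35.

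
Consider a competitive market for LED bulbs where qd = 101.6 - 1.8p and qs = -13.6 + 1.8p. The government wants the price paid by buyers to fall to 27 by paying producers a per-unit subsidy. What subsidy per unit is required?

At a buyer price of 27, quantity demanded is 101.6 − 1.8·27 = 53.
Sellers supply 53 only when they receive ps with -13.6 + 1.8·ps = 53, i.e. ps = 37.
s = ps − pb = 37 − 27 = 10.

Required subsidy s = 10 per unit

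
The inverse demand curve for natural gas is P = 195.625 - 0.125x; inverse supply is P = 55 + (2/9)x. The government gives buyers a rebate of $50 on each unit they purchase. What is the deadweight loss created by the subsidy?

Deadweight loss = $3600

Pre-subsidy: 195.625 - 0.125x = 55 + (2/9)x gives x* = 405 and P* = 145.
With the rebate, buyers effectively pay Pb = Ps − 50, where Ps is the price sellers receive.
On the curves, Pb = 195.625 - 0.125x and Ps = 55 + (2/9)x; the wedge Ps − Pb = 50 gives 55 + (2/9)x − (195.625 - 0.125x) = 50, so x' = 549.
Then Pb = 195.625 − 0.125·549 = 127 and Ps = 55 + (2/9)·549 = 177.
The subsidy expands output by 549 − 405 = 144 past the efficient level; on those units the gap between marginal cost and willingness to pay runs from 0 up to 50.
DWL = ½ × 50 × 144 = 3600.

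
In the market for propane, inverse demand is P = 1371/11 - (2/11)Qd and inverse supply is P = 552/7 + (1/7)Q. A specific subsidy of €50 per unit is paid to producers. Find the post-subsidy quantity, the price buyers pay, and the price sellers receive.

Pre-subsidy: 1371/11 - (2/11)Q = 552/7 + (1/7)Q gives Q* = 141 and P* = 99.
With the subsidy, sellers receive Ps = Pb + 50 for each unit, where Pb is the price buyers pay.
On the curves, Pb = 1371/11 - (2/11)Q and Ps = 552/7 + (1/7)Q; the wedge Ps − Pb = 50 gives 552/7 + (1/7)Q − (1371/11 - (2/11)Q) = 50, so Q' = 295.
Then Pb = 1371/11 − (2/11)·295 = 71 and Ps = 552/7 + (1/7)·295 = 121.

Q' = 295; buyers pay €71; sellers receive €121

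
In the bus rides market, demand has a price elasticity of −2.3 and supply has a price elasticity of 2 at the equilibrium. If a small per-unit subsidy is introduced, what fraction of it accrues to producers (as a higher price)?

For a small subsidy around the equilibrium, the benefit split depends on the relative slopes, which at a point are proportional to the elasticities.
Buyer share = εs/(εs + |εd|) = 2/(2 + 2.3) = 20/43; seller share = |εd|/(εs + |εd|) = 23/43.
So producers capture 23/43 of the subsidy.

Producer share = 23/43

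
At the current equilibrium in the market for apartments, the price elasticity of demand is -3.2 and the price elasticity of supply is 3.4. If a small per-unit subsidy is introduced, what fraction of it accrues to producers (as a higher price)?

Producer share = 16/33

For a small subsidy around the equilibrium, the benefit split depends on the relative slopes, which at a point are proportional to the elasticities.
Buyer share = εs/(εs + |εd|) = 3.4/(3.4 + 3.2) = 17/33; seller share = |εd|/(εs + |εd|) = 16/33.
So producers capture 16/33 of the subsidy.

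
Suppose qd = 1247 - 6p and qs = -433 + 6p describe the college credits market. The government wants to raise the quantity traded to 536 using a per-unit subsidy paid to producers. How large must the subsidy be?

Required subsidy s = 43 per unit

At q = 536, invert demand for the buyer price: pb = (1247 − 536)/6 = 118.5; invert supply for the seller price: ps = (536 − (-433))/6 = 161.5.
The subsidy must fill the gap: s = ps − pb = 161.5 − 118.5 = 43.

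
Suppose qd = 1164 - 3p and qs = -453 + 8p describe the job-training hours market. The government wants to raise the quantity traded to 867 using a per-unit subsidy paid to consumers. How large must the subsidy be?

At q = 867, invert demand for the buyer price: pb = (1164 − 867)/3 = 99; invert supply for the seller price: ps = (867 − (-453))/8 = 165.
The subsidy must fill the gap: s = ps − pb = 165 − 99 = 66.

Required subsidy s = 66 per unit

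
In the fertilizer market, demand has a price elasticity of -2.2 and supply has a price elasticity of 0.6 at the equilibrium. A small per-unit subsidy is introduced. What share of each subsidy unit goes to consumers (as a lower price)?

For a small subsidy around the equilibrium, the benefit split depends on the relative slopes, which at a point are proportional to the elasticities.
Buyer share = εs/(εs + |εd|) = 0.6/(0.6 + 2.2) = 3/14; seller share = |εd|/(εs + |εd|) = 11/14.

Consumer share = 3/14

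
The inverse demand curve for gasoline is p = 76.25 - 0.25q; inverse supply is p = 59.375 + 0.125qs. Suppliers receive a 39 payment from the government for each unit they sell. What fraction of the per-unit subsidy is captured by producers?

Pre-subsidy: 76.25 - 0.25q = 59.375 + 0.125q gives q* = 45 and p* = 65.
With the subsidy, sellers receive ps = pb + 39 for each unit, where pb is the price buyers pay.
On the curves, pb = 76.25 - 0.25q and ps = 59.375 + 0.125q; the wedge ps − pb = 39 gives 59.375 + 0.125q − (76.25 - 0.25q) = 39, so q' = 149.
Then pb = 76.25 − 0.25·149 = 39 and ps = 59.375 + 0.125·149 = 78.
Buyers' price falls by p* − pb = 65 − 39 = 26; sellers' price rises by ps − p* = 78 − 65 = 13.
So producers capture 13/39 = 1/3 of each unit of subsidy.

Producer share = 1/3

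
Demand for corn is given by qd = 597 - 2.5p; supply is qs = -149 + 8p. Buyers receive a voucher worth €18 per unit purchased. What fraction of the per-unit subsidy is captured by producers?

Pre-subsidy: 597 - 2.5p = -149 + 8p gives p* = 1492/21, q* = 8807/21.
With the rebate, buyers effectively pay pb = ps − 18, where ps is the price sellers receive.
Demand in terms of ps becomes qd = 597 − 2.5(ps − 18) = 642 - 2.5ps. Setting this equal to supply: 642 - 2.5ps = -149 + 8ps, so ps = 226/3.
Buyers pay pb = 226/3 − 18 = 172/3; q' = -149 + 8·(226/3) = 1361/3.
Buyers' price falls by p* − pb = 1492/21 − 172/3 = 96/7; sellers' price rises by ps − p* = 226/3 − 1492/21 = 30/7.
So producers capture (30/7)/18 = 5/21 of each unit of subsidy.

Producer share = 5/21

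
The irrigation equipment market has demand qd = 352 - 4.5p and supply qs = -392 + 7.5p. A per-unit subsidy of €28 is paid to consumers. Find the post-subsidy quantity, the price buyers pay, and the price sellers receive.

Pre-subsidy: 352 - 4.5p = -392 + 7.5p gives p* = 62, q* = 73.
With the rebate, buyers effectively pay pb = ps − 28, where ps is the price sellers receive.
Demand in terms of ps becomes qd = 352 − 4.5(ps − 28) = 478 - 4.5ps. Setting this equal to supply: 478 - 4.5ps = -392 + 7.5ps, so ps = 72.5.
Buyers pay pb = 72.5 − 28 = 44.5; q' = -392 + 7.5·72.5 = 151.75.

q' = 151.75; buyers pay €44.5; sellers receive €72.5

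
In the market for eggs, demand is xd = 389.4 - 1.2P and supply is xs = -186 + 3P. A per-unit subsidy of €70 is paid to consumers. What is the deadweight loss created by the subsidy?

Deadweight loss = €2100

Pre-subsidy: 389.4 - 1.2P = -186 + 3P gives P* = 137, x* = 225.
With the rebate, buyers effectively pay Pb = Ps − 70, where Ps is the price sellers receive.
Demand in terms of Ps becomes xd = 389.4 − 1.2(Ps − 70) = 473.4 - 1.2Ps. Setting this equal to supply: 473.4 - 1.2Ps = -186 + 3Ps, so Ps = 157.
Buyers pay Pb = 157 − 70 = 87; x' = -186 + 3·157 = 285.
The subsidy expands output by 285 − 225 = 60 past the efficient level; on those units the gap between marginal cost and willingness to pay runs from 0 up to 70.
DWL = ½ × 70 × 60 = 2100.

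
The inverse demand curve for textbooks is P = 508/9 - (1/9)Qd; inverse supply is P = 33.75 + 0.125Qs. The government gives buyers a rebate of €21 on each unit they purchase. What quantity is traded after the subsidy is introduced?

Pre-subsidy: 508/9 - (1/9)Q = 33.75 + 0.125Q gives Q* = 1634/17 and P* = 778/17.
With the rebate, buyers effectively pay Pb = Ps − 21, where Ps is the price sellers receive.
On the curves, Pb = 508/9 - (1/9)Q and Ps = 33.75 + 0.125Q; the wedge Ps − Pb = 21 gives 33.75 + 0.125Q − (508/9 - (1/9)Q) = 21, so Q' = 3146/17.
Then Pb = 508/9 − (1/9)·(3146/17) = 610/17 and Ps = 33.75 + 0.125·(3146/17) = 967/17.

Q' = 3146/17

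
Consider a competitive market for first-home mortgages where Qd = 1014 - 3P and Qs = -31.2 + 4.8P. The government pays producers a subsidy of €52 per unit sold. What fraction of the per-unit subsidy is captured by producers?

Pre-subsidy: 1014 - 3P = -31.2 + 4.8P gives P* = 134, Q* = 612.
With the subsidy, sellers receive Ps = Pb + 52 for each unit, where Pb is the price buyers pay.
Supply in terms of Pb becomes Qs = -31.2 + 4.8(Pb + 52) = 218.4 + 4.8Pb. Setting this equal to demand: 1014 - 3Pb = 218.4 + 4.8Pb, so Pb = 102.
Sellers receive Ps = 102 + 52 = 154; Q' = 1014 − 3·102 = 708.
Buyers' price falls by P* − Pb = 134 − 102 = 32; sellers' price rises by Ps − P* = 154 − 134 = 20.
So producers capture 20/52 = 5/13 of each unit of subsidy.

Producer share = 5/13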